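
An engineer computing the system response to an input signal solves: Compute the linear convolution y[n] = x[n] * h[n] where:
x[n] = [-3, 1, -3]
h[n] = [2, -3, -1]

y[n] = sum_k x[k]*h[n-k]. Output length = len(x) + len(h) - 1 = 3 + 3 - 1 = 5.
y[0] = -3*2 = -6
y[1] = 1*2 + -3*-3 = 11
y[2] = -3*2 + 1*-3 + -3*-1 = -6
y[3] = -3*-3 + 1*-1 = 8
y[4] = -3*-1 = 3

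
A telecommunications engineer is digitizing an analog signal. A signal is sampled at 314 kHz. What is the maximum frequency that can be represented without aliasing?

The maximum frequency that can be represented without aliasing
is the Nyquist frequency: f_max = f_s / 2 = 314 kHz / 2 = 157 kHz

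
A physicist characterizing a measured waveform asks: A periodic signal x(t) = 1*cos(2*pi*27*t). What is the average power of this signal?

Average power of A*cos(wt) is A^2/2.
P = 1^2 / 2 = 1/2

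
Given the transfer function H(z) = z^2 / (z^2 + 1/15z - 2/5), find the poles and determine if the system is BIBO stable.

Poles are roots of the denominator: z^2 + 1/15z - 2/5 = 0.
Quadratic formula: z = [-(1/15) +/- sqrt((1/15)^2 - 4*(-2/5))] / 2
Discriminant = 1/225 + 8/5 = 361/225; sqrt = 19/15.
z = (-1/15 +/- 19/15) / 2 => z = 3/5 or z = -2/3.
|p1| = 2/3, |p2| = 3/5.
For BIBO stability, all poles must lie inside the unit circle (|p| < 1).
System is STABLE since both |p| < 1.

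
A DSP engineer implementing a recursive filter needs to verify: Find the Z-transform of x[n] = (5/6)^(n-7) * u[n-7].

Time-shifting property: if X(z) = Z{x[n]}, then Z{x[n-d]} = z^(-d) * X(z)
X(z) = z/(z - 5/6) for x[n] = (5/6)^n * u[n]
Z{x[n-7]} = z^(-7) * z/(z - 5/6) = z^(-6)/(z - 5/6)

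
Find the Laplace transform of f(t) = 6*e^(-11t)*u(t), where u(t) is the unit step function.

Standard Laplace transform pair:
e^(-at)*u(t) <-> 1/(s+a)
With a = 11: L{6*e^(-11t)*u(t)} = 6/(s+11), ROC: Re(s) > -11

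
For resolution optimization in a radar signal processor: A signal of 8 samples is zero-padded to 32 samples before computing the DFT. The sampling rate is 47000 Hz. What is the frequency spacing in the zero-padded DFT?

Original DFT: N = 8, resolution = f_s/N = 47000/8 = 5875 Hz
Zero-padded DFT: N = 32, resolution = f_s/N = 47000/32 = 5875/4 Hz
Zero-padding interpolates the spectrum (finer frequency grid)
but does NOT improve the true spectral resolution (ability to resolve close frequencies).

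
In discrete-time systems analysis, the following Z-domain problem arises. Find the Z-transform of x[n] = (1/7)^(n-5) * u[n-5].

Time-shifting property: if X(z) = Z{x[n]}, then Z{x[n-d]} = z^(-d) * X(z)
X(z) = z/(z - 1/7) for x[n] = (1/7)^n * u[n]
Z{x[n-5]} = z^(-5) * z/(z - 1/7) = z^(-4)/(z - 1/7)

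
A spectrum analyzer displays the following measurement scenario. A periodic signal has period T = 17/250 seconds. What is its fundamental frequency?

The fundamental frequency is the reciprocal of the period.
f = 1/T = 1/(17/250) = 250/17 Hz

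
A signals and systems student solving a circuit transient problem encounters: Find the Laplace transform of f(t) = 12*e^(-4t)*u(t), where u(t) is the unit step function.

Standard Laplace transform pair:
e^(-at)*u(t) <-> 1/(s+a)
With a = 4: L{12*e^(-4t)*u(t)} = 12/(s+4), ROC: Re(s) > -4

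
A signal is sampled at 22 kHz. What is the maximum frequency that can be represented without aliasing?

The maximum frequency that can be represented without aliasing
is the Nyquist frequency: f_max = f_s / 2 = 22 kHz / 2 = 11 kHz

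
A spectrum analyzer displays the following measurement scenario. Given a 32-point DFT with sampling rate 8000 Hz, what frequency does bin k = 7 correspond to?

The frequency of DFT bin k is: f_k = k * f_s / N
f_7 = 7 * 8000 / 32 = 1750 Hz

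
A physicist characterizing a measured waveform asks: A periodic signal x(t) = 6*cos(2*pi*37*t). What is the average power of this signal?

Average power of A*cos(wt) is A^2/2.
P = 6^2 / 2 = 36/2 = 18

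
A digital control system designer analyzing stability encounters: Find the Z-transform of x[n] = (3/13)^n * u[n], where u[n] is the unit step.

The Z-transform of a^n * u[n] is z/(z-a) for |z| > |a|.
Here a = 3/13, so X(z) = z/(z - (3/13)) = 13z/(13z - 3)
ROC: |z| > 3/13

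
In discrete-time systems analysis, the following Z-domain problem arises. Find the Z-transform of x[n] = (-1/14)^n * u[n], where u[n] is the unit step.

The Z-transform of a^n * u[n] is z/(z-a) for |z| > |a|.
Here a = -1/14, so X(z) = z/(z - (-1/14)) = 14z/(14z + 1)
ROC: |z| > 1/14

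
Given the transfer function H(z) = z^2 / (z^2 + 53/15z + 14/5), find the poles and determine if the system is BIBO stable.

Poles are roots of the denominator: z^2 + 53/15z + 14/5 = 0.
Quadratic formula: z = [-(53/15) +/- sqrt((53/15)^2 - 4*(14/5))] / 2
Discriminant = 2809/225 - 56/5 = 289/225; sqrt = 17/15.
z = (-53/15 +/- 17/15) / 2 => z = -6/5 or z = -7/3.
|p1| = 7/3, |p2| = 6/5.
For BIBO stability, all poles must lie inside the unit circle (|p| < 1).
System is UNSTABLE since at least one |p| >= 1.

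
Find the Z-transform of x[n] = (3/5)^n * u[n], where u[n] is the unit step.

The Z-transform of a^n * u[n] is z/(z-a) for |z| > |a|.
Here a = 3/5, so X(z) = z/(z - (3/5)) = 5z/(5z - 3)
ROC: |z| > 3/5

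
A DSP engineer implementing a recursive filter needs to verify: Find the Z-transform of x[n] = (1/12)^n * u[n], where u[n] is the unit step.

The Z-transform of a^n * u[n] is z/(z-a) for |z| > |a|.
Here a = 1/12, so X(z) = z/(z - (1/12)) = 12z/(12z - 1)
ROC: |z| > 1/12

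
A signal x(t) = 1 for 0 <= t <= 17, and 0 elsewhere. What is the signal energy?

Energy = integral of |x(t)|^2 dt over the signal duration
= 1^2 * 17 = 1 * 17 = 17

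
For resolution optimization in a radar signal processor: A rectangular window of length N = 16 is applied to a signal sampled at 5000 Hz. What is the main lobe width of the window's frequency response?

For a rectangular window of length N,
the main lobe width in frequency is 2*f_s/N.
= 2*5000/16 = 625 Hz
This determines the minimum frequency separation for resolving two sinusoids.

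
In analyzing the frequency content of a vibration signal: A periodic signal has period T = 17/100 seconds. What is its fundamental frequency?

The fundamental frequency is the reciprocal of the period.
f = 1/T = 1/(17/100) = 100/17 Hz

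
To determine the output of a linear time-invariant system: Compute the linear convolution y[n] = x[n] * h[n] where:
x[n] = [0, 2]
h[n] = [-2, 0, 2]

y[n] = sum_k x[k]*h[n-k]. Output length = len(x) + len(h) - 1 = 2 + 3 - 1 = 4.
y[0] = 0*-2 = 0
y[1] = 2*-2 + 0*0 = -4
y[2] = 2*0 + 0*2 = 0
y[3] = 2*2 = 4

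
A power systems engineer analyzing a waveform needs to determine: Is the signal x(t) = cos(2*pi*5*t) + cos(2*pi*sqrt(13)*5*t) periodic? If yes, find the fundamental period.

f1 = 5 Hz, f2 = 5*sqrt(13) Hz
Ratio f2/f1 = sqrt(13), which is irrational.
Since the frequency ratio is irrational, no common period exists.
The signal is not periodic.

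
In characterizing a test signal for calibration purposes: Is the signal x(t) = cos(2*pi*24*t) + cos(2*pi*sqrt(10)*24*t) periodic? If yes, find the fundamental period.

f1 = 24 Hz, f2 = 24*sqrt(10) Hz
Ratio f2/f1 = sqrt(10), which is irrational.
Since the frequency ratio is irrational, no common period exists.
The signal is not periodic.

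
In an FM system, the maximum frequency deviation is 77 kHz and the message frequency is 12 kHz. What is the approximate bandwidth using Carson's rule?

Carson's rule: BW = 2*(delta_f + f_m)
= 2*(77 + 12) kHz = 178 kHz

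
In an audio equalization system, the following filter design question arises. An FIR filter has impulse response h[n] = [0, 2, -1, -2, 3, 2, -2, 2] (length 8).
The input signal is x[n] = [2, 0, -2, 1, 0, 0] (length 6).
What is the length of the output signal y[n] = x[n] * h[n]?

For linear convolution, the output length is:
len(y) = len(x) + len(h) - 1 = 6 + 8 - 1 = 13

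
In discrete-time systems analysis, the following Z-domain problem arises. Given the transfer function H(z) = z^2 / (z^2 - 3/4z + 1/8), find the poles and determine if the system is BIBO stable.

Poles are roots of the denominator: z^2 - 3/4z + 1/8 = 0.
Quadratic formula: z = [-(-3/4) +/- sqrt((-3/4)^2 - 4*(1/8))] / 2
Discriminant = 9/16 - 1/2 = 1/16; sqrt = 1/4.
z = (3/4 +/- 1/4) / 2 => z = 1/2 or z = 1/4.
|p1| = 1/4, |p2| = 1/2.
For BIBO stability, all poles must lie inside the unit circle (|p| < 1).
System is STABLE since both |p| < 1.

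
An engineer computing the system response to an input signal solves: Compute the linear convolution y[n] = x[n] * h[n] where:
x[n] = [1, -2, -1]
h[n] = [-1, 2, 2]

y[n] = sum_k x[k]*h[n-k]. Output length = len(x) + len(h) - 1 = 3 + 3 - 1 = 5.
y[0] = 1*-1 = -1
y[1] = -2*-1 + 1*2 = 4
y[2] = -1*-1 + -2*2 + 1*2 = -1
y[3] = -1*2 + -2*2 = -6
y[4] = -1*2 = -2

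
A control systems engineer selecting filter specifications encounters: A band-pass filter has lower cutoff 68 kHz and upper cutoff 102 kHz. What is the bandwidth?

Bandwidth = f_high - f_low
= 102 kHz - 68 kHz = 34 kHz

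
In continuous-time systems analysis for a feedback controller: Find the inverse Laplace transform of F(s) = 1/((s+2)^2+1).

Standard pair: w/((s+a)^2+w^2) <-> e^(-at)*sin(wt)*u(t)
With a=2, w=1: f(t) = e^(-2t)*sin(t)*u(t)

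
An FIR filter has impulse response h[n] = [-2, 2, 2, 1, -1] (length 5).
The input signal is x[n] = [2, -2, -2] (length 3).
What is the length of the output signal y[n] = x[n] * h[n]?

For linear convolution, the output length is:
len(y) = len(x) + len(h) - 1 = 3 + 5 - 1 = 7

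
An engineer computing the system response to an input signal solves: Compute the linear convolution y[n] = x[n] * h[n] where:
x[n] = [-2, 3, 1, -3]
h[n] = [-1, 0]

y[n] = sum_k x[k]*h[n-k]. Output length = len(x) + len(h) - 1 = 4 + 2 - 1 = 5.
y[0] = -2*-1 = 2
y[1] = 3*-1 + -2*0 = -3
y[2] = 1*-1 + 3*0 = -1
y[3] = -3*-1 + 1*0 = 3
y[4] = -3*0 = 0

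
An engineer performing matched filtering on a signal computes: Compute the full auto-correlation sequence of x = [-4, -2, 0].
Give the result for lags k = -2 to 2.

r_xx[k] = sum_m x[m]*x[m+k], indexed from 0, for k = -2 to 2:
  r_xx[-2] = x[2]*x[0] = 0
  r_xx[-1] = x[1]*x[0] + x[2]*x[1] = 8
  r_xx[0] = x[0]*x[0] + x[1]*x[1] + x[2]*x[2] = 20
  r_xx[1] = x[0]*x[1] + x[1]*x[2] = 8
  r_xx[2] = x[0]*x[2] = 0
r_xx = [0, 8, 20, 8, 0]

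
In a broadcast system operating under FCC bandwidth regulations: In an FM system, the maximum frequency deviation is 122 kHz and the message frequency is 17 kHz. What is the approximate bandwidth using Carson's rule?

Carson's rule: BW = 2*(delta_f + f_m)
= 2*(122 + 17) kHz = 278 kHz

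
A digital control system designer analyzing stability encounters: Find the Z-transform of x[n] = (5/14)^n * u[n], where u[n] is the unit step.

The Z-transform of a^n * u[n] is z/(z-a) for |z| > |a|.
Here a = 5/14, so X(z) = z/(z - (5/14)) = 14z/(14z - 5)
ROC: |z| > 5/14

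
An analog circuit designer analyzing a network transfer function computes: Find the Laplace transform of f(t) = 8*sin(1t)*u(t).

Standard pair: sin(wt)*u(t) <-> w/(s^2+w^2)
With w = 1: L{8*sin(1t)*u(t)} = 8/(s^2+1)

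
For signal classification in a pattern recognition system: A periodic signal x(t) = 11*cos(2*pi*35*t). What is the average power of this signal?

Average power of A*cos(wt) is A^2/2.
P = 11^2 / 2 = 121/2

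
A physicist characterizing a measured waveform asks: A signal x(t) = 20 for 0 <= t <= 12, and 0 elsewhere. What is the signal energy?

Energy = integral of |x(t)|^2 dt over the signal duration
= 20^2 * 12 = 400 * 12 = 4800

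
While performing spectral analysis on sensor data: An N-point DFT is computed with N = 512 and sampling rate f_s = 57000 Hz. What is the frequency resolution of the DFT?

DFT frequency resolution = f_s / N
= 57000 / 512 = 7125/64 Hz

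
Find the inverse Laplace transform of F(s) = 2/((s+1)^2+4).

Standard pair: w/((s+a)^2+w^2) <-> e^(-at)*sin(wt)*u(t)
With a=1, w=2: f(t) = e^(-t)*sin(2t)*u(t)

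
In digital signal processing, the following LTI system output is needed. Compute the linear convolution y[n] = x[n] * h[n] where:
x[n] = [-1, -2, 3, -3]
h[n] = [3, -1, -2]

y[n] = sum_k x[k]*h[n-k]. Output length = len(x) + len(h) - 1 = 4 + 3 - 1 = 6.
y[0] = -1*3 = -3
y[1] = -2*3 + -1*-1 = -5
y[2] = 3*3 + -2*-1 + -1*-2 = 13
y[3] = -3*3 + 3*-1 + -2*-2 = -8
y[4] = -3*-1 + 3*-2 = -3
y[5] = -3*-2 = 6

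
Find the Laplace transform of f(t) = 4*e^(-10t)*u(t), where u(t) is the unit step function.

Standard Laplace transform pair:
e^(-at)*u(t) <-> 1/(s+a)
With a = 10: L{4*e^(-10t)*u(t)} = 4/(s+10), ROC: Re(s) > -10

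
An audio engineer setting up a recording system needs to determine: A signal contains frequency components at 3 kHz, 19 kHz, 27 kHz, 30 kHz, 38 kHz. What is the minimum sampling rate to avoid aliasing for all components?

The highest frequency component is f_max = 38 kHz.
Nyquist rate = 2 * f_max = 2 * 38 kHz = 76 kHz.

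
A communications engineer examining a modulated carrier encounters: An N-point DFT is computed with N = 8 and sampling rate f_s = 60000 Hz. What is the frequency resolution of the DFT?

DFT frequency resolution = f_s / N
= 60000 / 8 = 7500 Hz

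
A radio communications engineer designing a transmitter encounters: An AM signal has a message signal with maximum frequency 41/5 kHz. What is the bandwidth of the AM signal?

In AM (double-sideband), the bandwidth is twice the message frequency.
BW = 2 * f_m = 2 * 41/5 kHz = 82/5 kHz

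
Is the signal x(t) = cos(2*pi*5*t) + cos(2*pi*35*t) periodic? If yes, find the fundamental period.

f1 = 5 Hz, f2 = 35 Hz
Period T1 = 1/5, T2 = 1/35
Ratio T1/T2 = 35/5, which is rational.
The signal is periodic with fundamental period T = 1/GCD(5,35) = 1/5 s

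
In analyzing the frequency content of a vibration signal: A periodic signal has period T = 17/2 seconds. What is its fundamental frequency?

The fundamental frequency is the reciprocal of the period.
f = 1/T = 1/(17/2) = 2/17 Hz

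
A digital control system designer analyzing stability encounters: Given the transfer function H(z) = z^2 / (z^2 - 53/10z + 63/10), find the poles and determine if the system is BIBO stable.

Poles are roots of the denominator: z^2 - 53/10z + 63/10 = 0.
Quadratic formula: z = [-(-53/10) +/- sqrt((-53/10)^2 - 4*(63/10))] / 2
Discriminant = 2809/100 - 126/5 = 289/100; sqrt = 17/10.
z = (53/10 +/- 17/10) / 2 => z = 7/2 or z = 9/5.
|p1| = 7/2, |p2| = 9/5.
For BIBO stability, all poles must lie inside the unit circle (|p| < 1).
System is UNSTABLE since at least one |p| >= 1.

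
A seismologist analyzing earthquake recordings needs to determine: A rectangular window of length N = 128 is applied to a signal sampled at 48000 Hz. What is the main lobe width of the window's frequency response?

For a rectangular window of length N,
the main lobe width in frequency is 2*f_s/N.
= 2*48000/128 = 750 Hz
This determines the minimum frequency separation for resolving two sinusoids.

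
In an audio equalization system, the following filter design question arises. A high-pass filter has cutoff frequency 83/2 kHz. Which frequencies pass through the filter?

A high-pass filter passes all frequencies above the cutoff frequency 83/2 kHz and attenuates lower frequencies.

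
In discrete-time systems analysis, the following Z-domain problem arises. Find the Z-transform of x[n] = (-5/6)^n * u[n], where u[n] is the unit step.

The Z-transform of a^n * u[n] is z/(z-a) for |z| > |a|.
Here a = -5/6, so X(z) = z/(z - (-5/6)) = 6z/(6z + 5)
ROC: |z| > 5/6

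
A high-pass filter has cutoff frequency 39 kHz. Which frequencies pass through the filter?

A high-pass filter passes all frequencies above the cutoff frequency 39 kHz and attenuates lower frequencies.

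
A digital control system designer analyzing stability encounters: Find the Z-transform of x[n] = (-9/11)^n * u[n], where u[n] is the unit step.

The Z-transform of a^n * u[n] is z/(z-a) for |z| > |a|.
Here a = -9/11, so X(z) = z/(z - (-9/11)) = 11z/(11z + 9)
ROC: |z| > 9/11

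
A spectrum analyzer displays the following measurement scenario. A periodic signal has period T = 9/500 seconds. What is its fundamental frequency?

The fundamental frequency is the reciprocal of the period.
f = 1/T = 1/(9/500) = 500/9 Hz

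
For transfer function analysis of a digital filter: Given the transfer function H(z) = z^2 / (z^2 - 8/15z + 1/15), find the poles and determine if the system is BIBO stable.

Poles are roots of the denominator: z^2 - 8/15z + 1/15 = 0.
Quadratic formula: z = [-(-8/15) +/- sqrt((-8/15)^2 - 4*(1/15))] / 2
Discriminant = 64/225 - 4/15 = 4/225; sqrt = 2/15.
z = (8/15 +/- 2/15) / 2 => z = 1/3 or z = 1/5.
|p1| = 1/3, |p2| = 1/5.
For BIBO stability, all poles must lie inside the unit circle (|p| < 1).
System is STABLE since both |p| < 1.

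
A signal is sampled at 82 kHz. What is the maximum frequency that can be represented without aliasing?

The maximum frequency that can be represented without aliasing
is the Nyquist frequency: f_max = f_s / 2 = 82 kHz / 2 = 41 kHz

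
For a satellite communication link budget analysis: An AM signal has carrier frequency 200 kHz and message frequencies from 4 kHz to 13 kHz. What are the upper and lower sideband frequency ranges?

Upper sideband (USB) = fc + [fm_low, fm_high] = 200 + [4, 13] = [204, 213] kHz
Lower sideband (LSB) = fc - [fm_high, fm_low] = 200 - [13, 4] = [187, 196] kHz
Total occupied spectrum: 187 kHz to 213 kHz (plus carrier at 200 kHz)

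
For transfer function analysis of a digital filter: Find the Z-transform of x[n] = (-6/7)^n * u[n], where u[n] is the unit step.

The Z-transform of a^n * u[n] is z/(z-a) for |z| > |a|.
Here a = -6/7, so X(z) = z/(z - (-6/7)) = 7z/(7z + 6)
ROC: |z| > 6/7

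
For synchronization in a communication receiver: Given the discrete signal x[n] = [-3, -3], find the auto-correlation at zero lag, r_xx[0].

The auto-correlation at zero lag r_xx[0] equals the signal energy.
r_xx[0] = sum of x[n]^2 = (-3)^2 + (-3)^2
= 9 + 9 = 18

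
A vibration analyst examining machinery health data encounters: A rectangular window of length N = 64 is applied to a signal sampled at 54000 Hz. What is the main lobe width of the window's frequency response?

For a rectangular window of length N,
the main lobe width in frequency is 2*f_s/N.
= 2*54000/64 = 3375/2 Hz
This determines the minimum frequency separation for resolving two sinusoids.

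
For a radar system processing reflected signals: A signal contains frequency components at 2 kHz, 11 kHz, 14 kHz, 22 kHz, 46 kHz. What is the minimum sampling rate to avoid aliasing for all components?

The highest frequency component is f_max = 46 kHz.
Nyquist rate = 2 * f_max = 2 * 46 kHz = 92 kHz.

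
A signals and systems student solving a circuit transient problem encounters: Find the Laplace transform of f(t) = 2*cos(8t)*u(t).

Standard pair: cos(wt)*u(t) <-> s/(s^2+w^2)
With w = 8: L{2*cos(8t)*u(t)} = 2s/(s^2+64)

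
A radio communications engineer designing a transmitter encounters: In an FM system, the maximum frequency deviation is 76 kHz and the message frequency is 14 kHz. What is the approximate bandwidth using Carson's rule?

Carson's rule: BW = 2*(delta_f + f_m)
= 2*(76 + 14) kHz = 180 kHz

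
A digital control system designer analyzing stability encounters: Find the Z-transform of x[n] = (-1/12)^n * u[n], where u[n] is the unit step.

The Z-transform of a^n * u[n] is z/(z-a) for |z| > |a|.
Here a = -1/12, so X(z) = z/(z - (-1/12)) = 12z/(12z + 1)
ROC: |z| > 1/12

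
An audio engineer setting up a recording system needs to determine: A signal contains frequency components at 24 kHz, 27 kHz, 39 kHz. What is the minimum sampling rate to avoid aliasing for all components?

The highest frequency component is f_max = 39 kHz.
Nyquist rate = 2 * f_max = 2 * 39 kHz = 78 kHz.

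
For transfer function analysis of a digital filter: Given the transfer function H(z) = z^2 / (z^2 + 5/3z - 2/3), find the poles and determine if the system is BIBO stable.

Poles are roots of the denominator: z^2 + 5/3z - 2/3 = 0.
Quadratic formula: z = [-(5/3) +/- sqrt((5/3)^2 - 4*(-2/3))] / 2
Discriminant = 25/9 + 8/3 = 49/9; sqrt = 7/3.
z = (-5/3 +/- 7/3) / 2 => z = 1/3 or z = -2.
|p1| = 2, |p2| = 1/3.
For BIBO stability, all poles must lie inside the unit circle (|p| < 1).
System is UNSTABLE since at least one |p| >= 1.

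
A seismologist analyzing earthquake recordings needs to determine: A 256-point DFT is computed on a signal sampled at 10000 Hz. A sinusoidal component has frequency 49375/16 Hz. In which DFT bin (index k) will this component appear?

DFT frequency resolution = f_s/N = 10000/256 = 625/16 Hz
Bin index k = f_signal / resolution = 49375/16 / 625/16 = 79
The signal frequency 49375/16 Hz falls in DFT bin k = 79.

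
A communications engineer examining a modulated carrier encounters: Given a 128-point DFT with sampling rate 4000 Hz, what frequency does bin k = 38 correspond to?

The frequency of DFT bin k is: f_k = k * f_s / N
f_38 = 38 * 4000 / 128 = 2375/2 Hz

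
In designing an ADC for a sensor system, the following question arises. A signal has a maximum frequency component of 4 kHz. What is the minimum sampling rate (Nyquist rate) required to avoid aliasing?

By the Nyquist-Shannon sampling theorem,
the minimum sampling rate (Nyquist rate) must be at least 2 * f_max.
Nyquist rate = 2 * 4 kHz = 8 kHz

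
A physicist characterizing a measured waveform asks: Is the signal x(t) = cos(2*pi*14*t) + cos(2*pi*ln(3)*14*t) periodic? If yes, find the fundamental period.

f1 = 14 Hz, f2 = 14*ln(3) Hz
Ratio f2/f1 = ln(3), which is irrational.
Since the frequency ratio is irrational, no common period exists.
The signal is not periodic.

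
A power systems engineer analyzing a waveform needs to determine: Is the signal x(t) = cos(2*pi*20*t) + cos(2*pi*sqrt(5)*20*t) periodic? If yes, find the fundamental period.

f1 = 20 Hz, f2 = 20*sqrt(5) Hz
Ratio f2/f1 = sqrt(5), which is irrational.
Since the frequency ratio is irrational, no common period exists.
The signal is not periodic.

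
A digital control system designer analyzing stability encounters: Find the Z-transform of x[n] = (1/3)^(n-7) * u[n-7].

Time-shifting property: if X(z) = Z{x[n]}, then Z{x[n-d]} = z^(-d) * X(z)
X(z) = z/(z - 1/3) for x[n] = (1/3)^n * u[n]
Z{x[n-7]} = z^(-7) * z/(z - 1/3) = z^(-6)/(z - 1/3)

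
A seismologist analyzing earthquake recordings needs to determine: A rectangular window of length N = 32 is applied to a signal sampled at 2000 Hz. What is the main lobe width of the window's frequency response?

For a rectangular window of length N,
the main lobe width in frequency is 2*f_s/N.
= 2*2000/32 = 125 Hz
This determines the minimum frequency separation for resolving two sinusoids.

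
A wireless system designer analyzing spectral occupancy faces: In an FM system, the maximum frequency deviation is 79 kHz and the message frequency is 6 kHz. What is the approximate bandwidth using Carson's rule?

Carson's rule: BW = 2*(delta_f + f_m)
= 2*(79 + 6) kHz = 170 kHz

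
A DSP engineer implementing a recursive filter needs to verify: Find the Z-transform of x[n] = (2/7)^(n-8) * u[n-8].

Time-shifting property: if X(z) = Z{x[n]}, then Z{x[n-d]} = z^(-d) * X(z)
X(z) = z/(z - 2/7) for x[n] = (2/7)^n * u[n]
Z{x[n-8]} = z^(-8) * z/(z - 2/7) = z^(-7)/(z - 2/7)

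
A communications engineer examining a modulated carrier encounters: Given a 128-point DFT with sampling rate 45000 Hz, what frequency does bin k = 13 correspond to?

The frequency of DFT bin k is: f_k = k * f_s / N
f_13 = 13 * 45000 / 128 = 73125/16 Hz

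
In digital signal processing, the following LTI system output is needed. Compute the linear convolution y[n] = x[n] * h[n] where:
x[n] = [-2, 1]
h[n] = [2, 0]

y[n] = sum_k x[k]*h[n-k]. Output length = len(x) + len(h) - 1 = 2 + 2 - 1 = 3.
y[0] = -2*2 = -4
y[1] = 1*2 + -2*0 = 2
y[2] = 1*0 = 0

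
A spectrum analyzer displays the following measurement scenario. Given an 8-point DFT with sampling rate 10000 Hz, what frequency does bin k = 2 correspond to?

The frequency of DFT bin k is: f_k = k * f_s / N
f_2 = 2 * 10000 / 8 = 2500 Hz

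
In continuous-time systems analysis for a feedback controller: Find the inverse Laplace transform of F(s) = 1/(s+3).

Standard pair: k/(s+a) <-> k*e^(-at)*u(t)
With k=1, a=3: f(t) = e^(-3t)*u(t)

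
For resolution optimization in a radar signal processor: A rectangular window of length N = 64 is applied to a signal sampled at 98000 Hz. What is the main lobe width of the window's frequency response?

For a rectangular window of length N,
the main lobe width in frequency is 2*f_s/N.
= 2*98000/64 = 6125/2 Hz
This determines the minimum frequency separation for resolving two sinusoids.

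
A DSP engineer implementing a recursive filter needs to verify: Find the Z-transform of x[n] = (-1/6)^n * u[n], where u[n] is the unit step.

The Z-transform of a^n * u[n] is z/(z-a) for |z| > |a|.
Here a = -1/6, so X(z) = z/(z - (-1/6)) = 6z/(6z + 1)
ROC: |z| > 1/6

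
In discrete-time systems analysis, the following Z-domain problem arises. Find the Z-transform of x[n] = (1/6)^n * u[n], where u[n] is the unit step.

The Z-transform of a^n * u[n] is z/(z-a) for |z| > |a|.
Here a = 1/6, so X(z) = z/(z - (1/6)) = 6z/(6z - 1)
ROC: |z| > 1/6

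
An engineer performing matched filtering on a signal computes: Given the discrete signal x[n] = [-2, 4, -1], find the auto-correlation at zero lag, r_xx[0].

The auto-correlation at zero lag r_xx[0] equals the signal energy.
r_xx[0] = sum of x[n]^2 = (-2)^2 + 4^2 + (-1)^2
= 4 + 16 + 1 = 21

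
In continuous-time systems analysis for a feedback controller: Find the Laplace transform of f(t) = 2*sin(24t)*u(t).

Standard pair: sin(wt)*u(t) <-> w/(s^2+w^2)
With w = 24: L{2*sin(24t)*u(t)} = 48/(s^2+576)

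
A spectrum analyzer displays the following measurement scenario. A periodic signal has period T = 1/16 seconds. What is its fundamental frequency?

The fundamental frequency is the reciprocal of the period.
f = 1/T = 1/(1/16) = 16 Hz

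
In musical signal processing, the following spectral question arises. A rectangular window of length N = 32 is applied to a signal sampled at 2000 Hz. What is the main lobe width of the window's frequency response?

For a rectangular window of length N,
the main lobe width in frequency is 2*f_s/N.
= 2*2000/32 = 125 Hz
This determines the minimum frequency separation for resolving two sinusoids.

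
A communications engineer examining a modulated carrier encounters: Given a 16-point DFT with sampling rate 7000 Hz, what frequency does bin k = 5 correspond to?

The frequency of DFT bin k is: f_k = k * f_s / N
f_5 = 5 * 7000 / 16 = 4375/2 Hz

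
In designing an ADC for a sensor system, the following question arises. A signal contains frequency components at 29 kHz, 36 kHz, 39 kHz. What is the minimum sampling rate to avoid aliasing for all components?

The highest frequency component is f_max = 39 kHz.
Nyquist rate = 2 * f_max = 2 * 39 kHz = 78 kHz.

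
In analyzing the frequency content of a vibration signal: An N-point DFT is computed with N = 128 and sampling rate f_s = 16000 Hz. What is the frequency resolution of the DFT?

DFT frequency resolution = f_s / N
= 16000 / 128 = 125 Hz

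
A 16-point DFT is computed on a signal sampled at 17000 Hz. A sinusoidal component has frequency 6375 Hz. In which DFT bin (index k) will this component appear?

DFT frequency resolution = f_s/N = 17000/16 = 2125/2 Hz
Bin index k = f_signal / resolution = 6375 / 2125/2 = 6
The signal frequency 6375 Hz falls in DFT bin k = 6.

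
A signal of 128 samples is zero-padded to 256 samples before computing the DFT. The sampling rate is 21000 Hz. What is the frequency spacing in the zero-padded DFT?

Original DFT: N = 128, resolution = f_s/N = 21000/128 = 2625/16 Hz
Zero-padded DFT: N = 256, resolution = f_s/N = 21000/256 = 2625/32 Hz
Zero-padding interpolates the spectrum (finer frequency grid)
but does NOT improve the true spectral resolution (ability to resolve close frequencies).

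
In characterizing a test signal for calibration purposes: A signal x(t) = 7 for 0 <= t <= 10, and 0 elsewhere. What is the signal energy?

Energy = integral of |x(t)|^2 dt over the signal duration
= 7^2 * 10 = 49 * 10 = 490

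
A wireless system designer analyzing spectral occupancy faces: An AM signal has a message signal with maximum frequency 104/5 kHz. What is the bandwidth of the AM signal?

In AM (double-sideband), the bandwidth is twice the message frequency.
BW = 2 * f_m = 2 * 104/5 kHz = 208/5 kHz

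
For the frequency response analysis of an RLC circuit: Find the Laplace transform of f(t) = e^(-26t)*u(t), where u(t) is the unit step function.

Standard Laplace transform pair:
e^(-at)*u(t) <-> 1/(s+a)
With a = 26: L{e^(-26t)*u(t)} = 1/(s+26), ROC: Re(s) > -26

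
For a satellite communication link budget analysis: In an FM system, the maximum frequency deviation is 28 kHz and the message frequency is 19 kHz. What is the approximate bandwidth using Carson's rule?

Carson's rule: BW = 2*(delta_f + f_m)
= 2*(28 + 19) kHz = 94 kHz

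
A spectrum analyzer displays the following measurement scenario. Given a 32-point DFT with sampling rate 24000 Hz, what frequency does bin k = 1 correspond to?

The frequency of DFT bin k is: f_k = k * f_s / N
f_1 = 1 * 24000 / 32 = 750 Hz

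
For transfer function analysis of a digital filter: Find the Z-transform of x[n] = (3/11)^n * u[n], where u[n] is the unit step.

The Z-transform of a^n * u[n] is z/(z-a) for |z| > |a|.
Here a = 3/11, so X(z) = z/(z - (3/11)) = 11z/(11z - 3)
ROC: |z| > 3/11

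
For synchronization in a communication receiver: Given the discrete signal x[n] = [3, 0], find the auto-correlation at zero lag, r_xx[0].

The auto-correlation at zero lag r_xx[0] equals the signal energy.
r_xx[0] = sum of x[n]^2 = 3^2 + 0^2
= 9 + 0 = 9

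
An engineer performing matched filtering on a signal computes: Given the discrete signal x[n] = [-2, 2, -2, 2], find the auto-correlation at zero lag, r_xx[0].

The auto-correlation at zero lag r_xx[0] equals the signal energy.
r_xx[0] = sum of x[n]^2 = (-2)^2 + 2^2 + (-2)^2 + 2^2
= 4 + 4 + 4 + 4 = 16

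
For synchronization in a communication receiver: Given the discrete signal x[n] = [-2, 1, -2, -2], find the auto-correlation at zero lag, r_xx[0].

The auto-correlation at zero lag r_xx[0] equals the signal energy.
r_xx[0] = sum of x[n]^2 = (-2)^2 + 1^2 + (-2)^2 + (-2)^2
= 4 + 1 + 4 + 4 = 13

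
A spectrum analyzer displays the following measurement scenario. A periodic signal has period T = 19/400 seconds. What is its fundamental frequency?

The fundamental frequency is the reciprocal of the period.
f = 1/T = 1/(19/400) = 400/19 Hz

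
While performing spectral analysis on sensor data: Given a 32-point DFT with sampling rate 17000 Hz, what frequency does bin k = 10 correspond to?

The frequency of DFT bin k is: f_k = k * f_s / N
f_10 = 10 * 17000 / 32 = 10625/2 Hz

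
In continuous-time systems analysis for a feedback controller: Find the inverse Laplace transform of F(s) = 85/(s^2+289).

Standard pair: w/(s^2+w^2) <-> sin(wt)*u(t)
Recognize w^2 = 289, so w = 17; numerator 85 = 5*17.
f(t) = 5*sin(17t)*u(t)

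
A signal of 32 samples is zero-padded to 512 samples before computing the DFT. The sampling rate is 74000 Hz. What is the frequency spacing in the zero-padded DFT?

Original DFT: N = 32, resolution = f_s/N = 74000/32 = 4625/2 Hz
Zero-padded DFT: N = 512, resolution = f_s/N = 74000/512 = 4625/32 Hz
Zero-padding interpolates the spectrum (finer frequency grid)
but does NOT improve the true spectral resolution (ability to resolve close frequencies).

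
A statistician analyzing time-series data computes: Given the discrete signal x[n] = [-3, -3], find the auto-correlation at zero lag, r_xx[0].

The auto-correlation at zero lag r_xx[0] equals the signal energy.
r_xx[0] = sum of x[n]^2 = (-3)^2 + (-3)^2
= 9 + 9 = 18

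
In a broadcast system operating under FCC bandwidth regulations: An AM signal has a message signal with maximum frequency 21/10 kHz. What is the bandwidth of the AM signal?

In AM (double-sideband), the bandwidth is twice the message frequency.
BW = 2 * f_m = 2 * 21/10 kHz = 21/5 kHz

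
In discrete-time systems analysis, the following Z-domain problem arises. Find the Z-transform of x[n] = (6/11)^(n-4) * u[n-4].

Time-shifting property: if X(z) = Z{x[n]}, then Z{x[n-d]} = z^(-d) * X(z)
X(z) = z/(z - 6/11) for x[n] = (6/11)^n * u[n]
Z{x[n-4]} = z^(-4) * z/(z - 6/11) = z^(-3)/(z - 6/11)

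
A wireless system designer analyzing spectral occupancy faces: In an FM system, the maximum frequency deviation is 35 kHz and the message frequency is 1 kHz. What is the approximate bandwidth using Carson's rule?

Carson's rule: BW = 2*(delta_f + f_m)
= 2*(35 + 1) kHz = 72 kHz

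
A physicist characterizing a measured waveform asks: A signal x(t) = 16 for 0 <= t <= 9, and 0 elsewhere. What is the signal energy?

Energy = integral of |x(t)|^2 dt over the signal duration
= 16^2 * 9 = 256 * 9 = 2304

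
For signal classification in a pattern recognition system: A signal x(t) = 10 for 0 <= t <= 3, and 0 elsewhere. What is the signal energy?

Energy = integral of |x(t)|^2 dt over the signal duration
= 10^2 * 3 = 100 * 3 = 300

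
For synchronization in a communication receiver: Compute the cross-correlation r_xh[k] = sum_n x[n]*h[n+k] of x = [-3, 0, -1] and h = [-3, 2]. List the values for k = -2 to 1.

Both sequences indexed from 0 and zero outside their support.
Lags with overlap: k = -2 to 1.
  r_xh[-2] = x[2]*h[0] = 3
  r_xh[-1] = x[1]*h[0] + x[2]*h[1] = -2
  r_xh[0] = x[0]*h[0] + x[1]*h[1] = 9
  r_xh[1] = x[0]*h[1] = -6
r_xh = [3, -2, 9, -6] (for k = -2, ..., 1)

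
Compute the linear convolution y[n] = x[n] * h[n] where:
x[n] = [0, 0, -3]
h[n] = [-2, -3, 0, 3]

y[n] = sum_k x[k]*h[n-k]. Output length = len(x) + len(h) - 1 = 3 + 4 - 1 = 6.
y[0] = 0*-2 = 0
y[1] = 0*-2 + 0*-3 = 0
y[2] = -3*-2 + 0*-3 + 0*0 = 6
y[3] = -3*-3 + 0*0 + 0*3 = 9
y[4] = -3*0 + 0*3 = 0
y[5] = -3*3 = -9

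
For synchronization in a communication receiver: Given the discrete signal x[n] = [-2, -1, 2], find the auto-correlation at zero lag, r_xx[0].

The auto-correlation at zero lag r_xx[0] equals the signal energy.
r_xx[0] = sum of x[n]^2 = (-2)^2 + (-1)^2 + 2^2
= 4 + 1 + 4 = 9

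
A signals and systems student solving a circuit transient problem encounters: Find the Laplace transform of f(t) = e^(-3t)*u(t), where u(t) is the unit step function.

Standard Laplace transform pair:
e^(-at)*u(t) <-> 1/(s+a)
With a = 3: L{e^(-3t)*u(t)} = 1/(s+3), ROC: Re(s) > -3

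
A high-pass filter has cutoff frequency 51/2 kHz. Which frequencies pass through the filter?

A high-pass filter passes all frequencies above the cutoff frequency 51/2 kHz and attenuates lower frequencies.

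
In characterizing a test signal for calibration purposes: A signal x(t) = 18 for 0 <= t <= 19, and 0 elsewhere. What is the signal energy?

Energy = integral of |x(t)|^2 dt over the signal duration
= 18^2 * 19 = 324 * 19 = 6156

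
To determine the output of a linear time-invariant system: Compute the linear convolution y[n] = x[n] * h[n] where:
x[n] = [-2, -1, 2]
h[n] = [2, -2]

y[n] = sum_k x[k]*h[n-k]. Output length = len(x) + len(h) - 1 = 3 + 2 - 1 = 4.
y[0] = -2*2 = -4
y[1] = -1*2 + -2*-2 = 2
y[2] = 2*2 + -1*-2 = 6
y[3] = 2*-2 = -4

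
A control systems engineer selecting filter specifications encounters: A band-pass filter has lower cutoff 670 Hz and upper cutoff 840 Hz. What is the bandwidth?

Bandwidth = f_high - f_low
= 840 Hz - 670 Hz = 170 Hz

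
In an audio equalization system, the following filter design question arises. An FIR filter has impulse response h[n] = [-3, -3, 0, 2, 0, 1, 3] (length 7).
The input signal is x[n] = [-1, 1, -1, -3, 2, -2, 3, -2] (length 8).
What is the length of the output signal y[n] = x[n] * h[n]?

For linear convolution, the output length is:
len(y) = len(x) + len(h) - 1 = 8 + 7 - 1 = 14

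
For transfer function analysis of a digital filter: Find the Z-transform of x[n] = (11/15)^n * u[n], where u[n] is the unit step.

The Z-transform of a^n * u[n] is z/(z-a) for |z| > |a|.
Here a = 11/15, so X(z) = z/(z - (11/15)) = 15z/(15z - 11)
ROC: |z| > 11/15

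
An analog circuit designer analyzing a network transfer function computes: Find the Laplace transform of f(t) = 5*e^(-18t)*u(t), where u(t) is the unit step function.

Standard Laplace transform pair:
e^(-at)*u(t) <-> 1/(s+a)
With a = 18: L{5*e^(-18t)*u(t)} = 5/(s+18), ROC: Re(s) > -18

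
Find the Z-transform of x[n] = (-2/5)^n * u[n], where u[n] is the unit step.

The Z-transform of a^n * u[n] is z/(z-a) for |z| > |a|.
Here a = -2/5, so X(z) = z/(z - (-2/5)) = 5z/(5z + 2)
ROC: |z| > 2/5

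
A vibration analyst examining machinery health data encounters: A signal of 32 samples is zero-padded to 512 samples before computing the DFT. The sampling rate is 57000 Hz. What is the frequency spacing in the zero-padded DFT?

Original DFT: N = 32, resolution = f_s/N = 57000/32 = 7125/4 Hz
Zero-padded DFT: N = 512, resolution = f_s/N = 57000/512 = 7125/64 Hz
Zero-padding interpolates the spectrum (finer frequency grid)
but does NOT improve the true spectral resolution (ability to resolve close frequencies).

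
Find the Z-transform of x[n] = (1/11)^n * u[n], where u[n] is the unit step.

The Z-transform of a^n * u[n] is z/(z-a) for |z| > |a|.
Here a = 1/11, so X(z) = z/(z - (1/11)) = 11z/(11z - 1)
ROC: |z| > 1/11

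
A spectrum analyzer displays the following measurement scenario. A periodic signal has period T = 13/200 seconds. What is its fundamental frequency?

The fundamental frequency is the reciprocal of the period.
f = 1/T = 1/(13/200) = 200/13 Hz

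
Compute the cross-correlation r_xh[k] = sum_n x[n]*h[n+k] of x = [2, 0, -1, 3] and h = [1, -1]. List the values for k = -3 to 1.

Both sequences indexed from 0 and zero outside their support.
Lags with overlap: k = -3 to 1.
  r_xh[-3] = x[3]*h[0] = 3
  r_xh[-2] = x[2]*h[0] + x[3]*h[1] = -4
  r_xh[-1] = x[1]*h[0] + x[2]*h[1] = 1
  r_xh[0] = x[0]*h[0] + x[1]*h[1] = 2
  r_xh[1] = x[0]*h[1] = -2
r_xh = [3, -4, 1, 2, -2] (for k = -3, ..., 1)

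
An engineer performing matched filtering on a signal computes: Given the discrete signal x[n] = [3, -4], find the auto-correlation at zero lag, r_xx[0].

The auto-correlation at zero lag r_xx[0] equals the signal energy.
r_xx[0] = sum of x[n]^2 = 3^2 + (-4)^2
= 9 + 16 = 25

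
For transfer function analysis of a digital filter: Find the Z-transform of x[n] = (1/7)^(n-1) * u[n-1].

Time-shifting property: if X(z) = Z{x[n]}, then Z{x[n-d]} = z^(-d) * X(z)
X(z) = z/(z - 1/7) for x[n] = (1/7)^n * u[n]
Z{x[n-1]} = z^(-1) * z/(z - 1/7) = 1/(z - 1/7)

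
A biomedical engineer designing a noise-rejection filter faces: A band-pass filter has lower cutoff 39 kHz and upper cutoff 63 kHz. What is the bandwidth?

Bandwidth = f_high - f_low
= 63 kHz - 39 kHz = 24 kHz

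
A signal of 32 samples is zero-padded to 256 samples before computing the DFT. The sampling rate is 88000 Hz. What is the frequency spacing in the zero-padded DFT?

Original DFT: N = 32, resolution = f_s/N = 88000/32 = 2750 Hz
Zero-padded DFT: N = 256, resolution = f_s/N = 88000/256 = 1375/4 Hz
Zero-padding interpolates the spectrum (finer frequency grid)
but does NOT improve the true spectral resolution (ability to resolve close frequencies).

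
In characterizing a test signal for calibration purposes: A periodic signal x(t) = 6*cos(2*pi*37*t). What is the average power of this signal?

Average power of A*cos(wt) is A^2/2.
P = 6^2 / 2 = 36/2 = 18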